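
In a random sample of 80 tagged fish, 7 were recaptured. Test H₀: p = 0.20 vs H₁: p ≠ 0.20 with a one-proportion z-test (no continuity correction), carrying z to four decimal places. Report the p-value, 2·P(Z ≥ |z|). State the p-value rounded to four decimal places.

With x = 7 successes in n = 80, p̂ = 0.08750.
Null standard error: √(0.20·0.80/80) = √0.002000000 = 0.044721.
Test statistic (full precision, shown to 4 dp): z = (7/80 − 0.20)/SE₀ ≈ -2.5156.
From the standard normal, 2·P(Z ≥ |z|) = 0.0119.

p-value = 0.0119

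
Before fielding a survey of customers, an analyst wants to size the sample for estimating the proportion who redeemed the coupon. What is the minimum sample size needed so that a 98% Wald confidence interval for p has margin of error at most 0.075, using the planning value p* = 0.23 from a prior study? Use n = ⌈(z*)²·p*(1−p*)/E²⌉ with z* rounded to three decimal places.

The 98% critical value is z* = 2.326.
p*(1−p*) = 0.1771.
Required n before rounding: 5.410276 × 0.1771 / 0.075² = 170.340.
⌈170.340⌉ = 171.

n = 171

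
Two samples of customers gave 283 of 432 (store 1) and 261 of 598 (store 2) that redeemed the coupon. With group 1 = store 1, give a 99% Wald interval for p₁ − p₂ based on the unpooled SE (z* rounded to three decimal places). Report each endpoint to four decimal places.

p̂₁ = 283/432 = 0.65509, p̂₂ = 261/598 = 0.43645; p̂₁ − p̂₂ = 0.21864.
SE = √(0.000523024 + 0.000411308) = √0.000934332 = 0.030567.
For 99% confidence, z* = 2.576. Margin of error = 0.07874.
CI: 0.21864 ± 0.07874 = (0.1399, 0.2974).

(0.1399, 0.2974)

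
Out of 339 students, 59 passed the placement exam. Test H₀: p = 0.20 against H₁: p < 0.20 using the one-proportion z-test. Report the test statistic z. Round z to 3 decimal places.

With x = 59 successes in n = 339, p̂ = 0.17404.
Null standard error: √(0.20·0.80/339) = √0.000471976 = 0.021725.
z = (0.17404 − 0.20)/0.021725 = -0.02596/0.021725 = -1.195.

z = -1.195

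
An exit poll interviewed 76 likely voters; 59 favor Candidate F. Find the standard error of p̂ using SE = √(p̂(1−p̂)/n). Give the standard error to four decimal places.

The sample proportion is 59/76 = 0.77632.
p̂(1−p̂) = 0.77632·0.22368 = 0.173647.
Dividing by n and taking the root: √0.002284829 = 0.0478.

SE = 0.0478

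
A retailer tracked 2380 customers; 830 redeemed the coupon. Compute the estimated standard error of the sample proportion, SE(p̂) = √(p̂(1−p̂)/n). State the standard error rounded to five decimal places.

With x = 830 successes in n = 2380, p̂ = 0.34874.
p̂(1−p̂) = 0.227120.
SE = √(0.227120/2380) = √0.000095429 = 0.00977.

SE = 0.00977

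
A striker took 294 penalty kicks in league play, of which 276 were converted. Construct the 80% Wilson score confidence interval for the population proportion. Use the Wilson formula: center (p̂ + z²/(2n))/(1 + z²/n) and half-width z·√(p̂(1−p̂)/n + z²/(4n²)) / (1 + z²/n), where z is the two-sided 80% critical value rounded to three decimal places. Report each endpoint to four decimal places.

p̂ = 276/294 = 0.93878; z = 1.282, so z² = 1.643524.
Denominator 1 + z²/n = 1 + 1.643524/294 = 1.005590.
Adjusted center: (0.93878 + z²/(2n))/1.005590 = 0.93634.
Radicand: p̂(1−p̂)/n + z²/(4n²) = 0.000195497 + 0.000004754 = 0.000200251.
Half-width = z·√(radicand)/denom = 1.282·0.014151/1.005590 = 0.01804.
Interval: 0.93634 ± 0.01804 → (0.9183, 0.9544).

(0.9183, 0.9544)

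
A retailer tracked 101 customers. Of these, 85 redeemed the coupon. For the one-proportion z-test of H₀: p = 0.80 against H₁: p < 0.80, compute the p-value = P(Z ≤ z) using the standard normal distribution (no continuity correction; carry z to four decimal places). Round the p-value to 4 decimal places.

p̂ = 85/101 = 0.84158.
SE₀ = √(0.80·0.20/101) = 0.039801.
z = (p̂ − p₀)/SE = (85/101 − 0.80)/0.039801 ≈ 1.0448.
From the standard normal, P(Z ≤ z) = 0.8519.

p-value = 0.8519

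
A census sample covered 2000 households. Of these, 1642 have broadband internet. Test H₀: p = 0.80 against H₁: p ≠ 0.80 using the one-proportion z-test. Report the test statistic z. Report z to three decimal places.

z = 2.348

Sample proportion p̂ = 1642/2000 = 0.82100.
Under H₀, SE = √(p₀(1−p₀)/n) = √(0.80·0.20/2000) = √0.000080000 = 0.008944.
z = (p̂ − p₀)/SE = (0.82100 − 0.80)/0.008944 = 2.348.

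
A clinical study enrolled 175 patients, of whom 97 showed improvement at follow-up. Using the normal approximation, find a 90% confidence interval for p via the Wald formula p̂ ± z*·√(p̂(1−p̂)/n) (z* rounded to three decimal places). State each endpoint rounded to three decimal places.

(0.492, 0.616)

p̂ = 97/175 = 0.55429.
Standard error of p̂: √(0.247053/175) = √0.001411732 = 0.037573.
For 90% confidence, z* = 1.645.
Margin = 1.645·0.037573 = 0.06181.
CI: 0.55429 ± 0.06181 = (0.492, 0.616).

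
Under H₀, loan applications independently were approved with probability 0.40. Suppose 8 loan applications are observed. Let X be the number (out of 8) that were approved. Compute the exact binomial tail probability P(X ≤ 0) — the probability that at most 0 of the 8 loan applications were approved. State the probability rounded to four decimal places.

X is binomial with n = 8 and p = 0.40.
P(X ≤ 0) = C(8,0)·0.40^0·0.60^8.
= 0.016796 = 0.0168.

P = 0.0168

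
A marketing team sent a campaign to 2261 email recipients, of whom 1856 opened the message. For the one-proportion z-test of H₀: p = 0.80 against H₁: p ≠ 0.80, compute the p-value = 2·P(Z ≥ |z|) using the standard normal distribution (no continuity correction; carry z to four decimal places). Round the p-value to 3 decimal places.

The sample proportion is 1856/2261 = 0.82088.
Under H₀, SE = √(p₀(1−p₀)/n) = √(0.80·0.20/2261) = √0.000070765 = 0.008412.
Test statistic (full precision, shown to 4 dp): z = (1856/2261 − 0.80)/SE₀ ≈ 2.4816.
From the standard normal, 2·P(Z ≥ |z|) = 0.013.

p-value = 0.013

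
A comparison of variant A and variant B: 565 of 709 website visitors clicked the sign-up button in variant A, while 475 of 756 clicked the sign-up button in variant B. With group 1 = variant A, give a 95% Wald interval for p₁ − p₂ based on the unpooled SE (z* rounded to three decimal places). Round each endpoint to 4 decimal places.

p̂₁ = 565/709 = 0.79690, p̂₂ = 475/756 = 0.62831; p̂₁ − p̂₂ = 0.16859.
Unpooled SE = √(p̂₁(1−p̂₁)/n₁ + p̂₂(1−p̂₂)/n₂) = √(0.000228282 + 0.000308912) = 0.023177.
For 95% confidence, z* = 1.960. Margin = 1.960·0.023177 = 0.04543.
CI: 0.16859 ± 0.04543 = (0.1232, 0.2140).

(0.1232, 0.2140)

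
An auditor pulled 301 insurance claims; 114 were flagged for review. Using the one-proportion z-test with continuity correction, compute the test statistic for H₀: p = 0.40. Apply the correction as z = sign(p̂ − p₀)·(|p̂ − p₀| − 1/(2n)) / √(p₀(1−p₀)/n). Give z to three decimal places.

The sample proportion is 114/301 = 0.37874. p̂ − p₀ = -0.021262.
Continuity correction 1/(2n) = 1/602 = 0.001661.
Corrected numerator: |-0.021262| − 0.001661 = 0.019601.
SE₀ = √(0.40·0.60/301) = 0.028237.
z = (−)0.019601/0.028237 = -0.694.

z = -0.694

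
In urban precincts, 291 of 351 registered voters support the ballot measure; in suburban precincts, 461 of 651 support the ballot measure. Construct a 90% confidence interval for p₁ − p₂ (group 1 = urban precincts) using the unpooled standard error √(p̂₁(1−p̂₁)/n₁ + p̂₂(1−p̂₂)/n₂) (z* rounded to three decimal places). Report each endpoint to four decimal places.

(0.0767, 0.1651)

p̂₁ = 0.82906, p̂₂ = 0.70814, so the observed difference is 0.12092.
SE = √(0.000403760 + 0.000317476) = √0.000721236 = 0.026856.
For 90% confidence, z* = 1.645. Margin of error = 0.04418.
CI: 0.12092 ± 0.04418 = (0.0767, 0.1651).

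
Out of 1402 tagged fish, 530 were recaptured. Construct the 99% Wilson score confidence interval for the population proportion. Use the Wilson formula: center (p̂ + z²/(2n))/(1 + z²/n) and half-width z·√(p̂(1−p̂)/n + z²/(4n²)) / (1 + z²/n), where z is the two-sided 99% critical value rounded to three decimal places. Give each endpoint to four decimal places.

(0.3453, 0.4119)

Here p̂ = 530/1402 = 0.37803 and z = 2.576 (z² = 6.635776).
1 + z²/n = 1.004733.
Center = (0.37803 + 0.002367)/1.004733 = 0.37861.
Radicand: p̂(1−p̂)/n + z²/(4n²) = 0.000167706 + 0.000000844 = 0.000168550.
Half-width = 2.576·√0.000168550/1.004733 = 0.03329.
So the interval runs from 0.3453 to 0.4119.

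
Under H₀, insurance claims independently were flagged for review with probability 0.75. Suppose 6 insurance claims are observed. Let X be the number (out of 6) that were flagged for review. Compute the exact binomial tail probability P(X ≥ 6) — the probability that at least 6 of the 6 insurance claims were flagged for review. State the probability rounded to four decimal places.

P = 0.1780

X ~ Binomial(n=6, p=0.75).
P(X ≥ 6) = C(6,6)·0.75^6·0.25^0.
= 0.177979 = 0.1780.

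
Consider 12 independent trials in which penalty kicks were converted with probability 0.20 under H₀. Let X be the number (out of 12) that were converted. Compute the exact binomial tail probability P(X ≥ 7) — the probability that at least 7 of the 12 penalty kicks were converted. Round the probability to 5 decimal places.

X ~ Binomial(n=12, p=0.20).
P(X ≥ 7) = Σ_{j=7}^{12} C(12,j)·0.20^j·0.80^{12−j}.
= 0.003322 + 0.000519 + 0.000058 + 0.000004 + 0.000000 + 0.000000 = 0.00390.

P = 0.00390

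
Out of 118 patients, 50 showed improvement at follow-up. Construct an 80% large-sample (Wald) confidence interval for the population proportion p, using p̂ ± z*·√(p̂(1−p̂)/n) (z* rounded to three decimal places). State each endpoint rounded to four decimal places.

(0.3654, 0.4820)

Sample proportion p̂ = 50/118 = 0.42373.
Standard error of p̂: √(0.244183/118) = √0.002069345 = 0.045490.
z* = 1.282 at the 80% level.
Margin = 1.282·0.045490 = 0.05832.
CI: 0.42373 ± 0.05832 = (0.3654, 0.4820).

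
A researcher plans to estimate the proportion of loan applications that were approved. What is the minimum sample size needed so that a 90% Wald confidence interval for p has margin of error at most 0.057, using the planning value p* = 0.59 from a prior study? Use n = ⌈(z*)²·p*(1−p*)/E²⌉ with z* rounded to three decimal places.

n = 202

The 90% critical value is z* = 1.645.
p*(1−p*) = 0.59·0.41 = 0.2419.
Required n before rounding: 2.706025 × 0.2419 / 0.057² = 201.474.
Rounding up, n = 202.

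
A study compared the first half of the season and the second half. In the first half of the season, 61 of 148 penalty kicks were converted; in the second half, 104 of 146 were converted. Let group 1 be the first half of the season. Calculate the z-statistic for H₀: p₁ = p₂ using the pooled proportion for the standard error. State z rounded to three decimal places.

z = -5.186

p̂₁ = 61/148 = 0.41216, p̂₂ = 104/146 = 0.71233.
Pooled p̂ = (61+104)/(148+146) = 165/294 = 0.56122.
Pooled SE = √[0.2462516·0.01360607] ≈ 0.057884.
z = (p̂₁ − p̂₂)/SE = (0.41216 − 0.71233)/0.057884 = -0.30017/0.057884 = -5.186.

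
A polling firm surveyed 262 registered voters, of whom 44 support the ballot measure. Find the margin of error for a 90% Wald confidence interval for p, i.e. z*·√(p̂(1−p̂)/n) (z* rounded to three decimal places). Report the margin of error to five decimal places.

ME = 0.03799

p̂ = 44/262 = 0.16794.
SE(p̂) = √(0.16794·0.83206/262) = 0.023094.
The 90% critical value is z* = 1.645.
ME = 1.645·0.023094 = 0.03799.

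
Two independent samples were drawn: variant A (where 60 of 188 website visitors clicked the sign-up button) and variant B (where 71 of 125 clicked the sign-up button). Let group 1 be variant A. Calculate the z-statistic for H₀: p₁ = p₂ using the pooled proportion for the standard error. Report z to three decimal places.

Sample proportions: p̂₁ = 60/188 = 0.31915 and p̂₂ = 71/125 = 0.56800.
Pooled p̂ = (60+71)/(188+125) = 131/313 = 0.41853.
SE = √[p̂(1−p̂)(1/n₁+1/n₂)] = √[0.41853·0.58147·(1/188+1/125)] ≈ 0.056933.
z = -0.24885/0.056933 = -4.371.

z = -4.371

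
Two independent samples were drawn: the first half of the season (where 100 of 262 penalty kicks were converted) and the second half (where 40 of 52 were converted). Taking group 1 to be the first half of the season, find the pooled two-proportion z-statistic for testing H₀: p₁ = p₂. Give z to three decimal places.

p̂₁ = 100/262 = 0.38168, p̂₂ = 40/52 = 0.76923.
Pooled p̂ = (100+40)/(262+52) = 140/314 = 0.44586.
SE = √[p̂(1−p̂)(1/n₁+1/n₂)] = √[0.44586·0.55414·(1/262+1/52)] ≈ 0.075461.
z = -0.38755/0.075461 = -5.136.

z = -5.136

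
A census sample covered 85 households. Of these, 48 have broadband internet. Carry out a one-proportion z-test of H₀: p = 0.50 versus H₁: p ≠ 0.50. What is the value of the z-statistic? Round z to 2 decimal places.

The sample proportion is 48/85 = 0.56471.
Null standard error: √(0.50·0.50/85) = √0.002941176 = 0.054233.
z = (p̂ − p₀)/SE = (0.56471 − 0.50)/0.054233 = 1.19.

z = 1.19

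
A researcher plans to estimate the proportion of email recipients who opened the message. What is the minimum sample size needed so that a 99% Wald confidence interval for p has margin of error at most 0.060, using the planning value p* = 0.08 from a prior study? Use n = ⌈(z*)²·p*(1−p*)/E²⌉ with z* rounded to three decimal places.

n = 136

The 99% critical value is z* = 2.576.
p*(1−p*) = 0.08·0.92 = 0.0736.
Required n before rounding: 6.635776 × 0.0736 / 0.060² = 135.665.
⌈135.665⌉ = 136.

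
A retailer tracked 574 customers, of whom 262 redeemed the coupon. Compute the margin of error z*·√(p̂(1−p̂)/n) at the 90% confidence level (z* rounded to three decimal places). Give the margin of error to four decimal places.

Sample proportion p̂ = 262/574 = 0.45645.
SE(p̂) = √(0.45645·0.54355/574) = 0.020790.
The 90% critical value is z* = 1.645.
ME = 1.645·0.020790 = 0.0342.

ME = 0.0342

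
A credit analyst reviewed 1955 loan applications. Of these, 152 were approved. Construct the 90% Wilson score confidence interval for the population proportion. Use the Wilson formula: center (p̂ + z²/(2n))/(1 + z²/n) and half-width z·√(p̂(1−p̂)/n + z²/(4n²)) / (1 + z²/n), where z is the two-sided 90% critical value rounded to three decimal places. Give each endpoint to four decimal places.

(0.0684, 0.0883)

p̂ = 152/1955 = 0.07775; z = 1.645, so z² = 2.706025.
1 + z²/n = 1.001384.
Center = (0.07775 + 0.000692)/1.001384 = 0.07833.
Radicand: p̂(1−p̂)/n + z²/(4n²) = 0.000036677 + 0.000000177 = 0.000036854.
Half-width = 1.645·√0.000036854/1.001384 = 0.00997.
So the interval runs from 0.0684 to 0.0883.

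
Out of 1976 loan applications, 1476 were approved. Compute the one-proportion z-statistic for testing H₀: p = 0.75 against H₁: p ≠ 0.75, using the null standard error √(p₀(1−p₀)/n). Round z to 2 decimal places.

z = -0.31

The sample proportion is 1476/1976 = 0.74696.
Null standard error: √(0.75·0.25/1976) = √0.000094889 = 0.009741.
z = (0.74696 − 0.75)/0.009741 = -0.00304/0.009741 = -0.31.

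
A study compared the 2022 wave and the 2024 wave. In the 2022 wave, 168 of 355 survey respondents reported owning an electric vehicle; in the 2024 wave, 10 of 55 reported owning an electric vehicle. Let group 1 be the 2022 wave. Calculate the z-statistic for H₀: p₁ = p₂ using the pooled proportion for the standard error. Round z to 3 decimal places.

z = 4.057

p̂₁ = 168/355 = 0.47324, p̂₂ = 10/55 = 0.18182.
Pooled p̂ = (168+10)/(355+55) = 178/410 = 0.43415.
Pooled SE = √[0.2456633·0.02099872] ≈ 0.071823.
z = 0.29142/0.071823 = 4.057.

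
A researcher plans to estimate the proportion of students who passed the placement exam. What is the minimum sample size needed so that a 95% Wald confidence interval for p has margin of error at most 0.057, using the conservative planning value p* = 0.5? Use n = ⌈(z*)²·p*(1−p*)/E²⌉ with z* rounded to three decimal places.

z* = 1.960 at the 95% level.
p*(1−p*) = 0.2500.
Required n before rounding: 3.841600 × 0.2500 / 0.057² = 295.599.
Rounding up, n = 296.

n = 296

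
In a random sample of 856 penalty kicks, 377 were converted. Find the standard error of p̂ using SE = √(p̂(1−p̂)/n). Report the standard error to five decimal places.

The sample proportion is 377/856 = 0.44042.
p̂(1−p̂) = 0.246450.
SE = √(0.246450/856) = √0.000287909 = 0.01697.

SE = 0.01697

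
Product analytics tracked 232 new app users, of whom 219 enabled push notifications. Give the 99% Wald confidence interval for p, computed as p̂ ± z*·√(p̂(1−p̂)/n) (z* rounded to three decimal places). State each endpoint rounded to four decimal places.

(0.9051, 0.9829)

The sample proportion is 219/232 = 0.94397.
SE(p̂) = √(0.94397·0.05603/232) = 0.015099.
The 99% critical value is z* = 2.576.
Margin = 2.576·0.015099 = 0.03890.
Interval: 0.94397 ± 0.03890 → (0.9051, 0.9829).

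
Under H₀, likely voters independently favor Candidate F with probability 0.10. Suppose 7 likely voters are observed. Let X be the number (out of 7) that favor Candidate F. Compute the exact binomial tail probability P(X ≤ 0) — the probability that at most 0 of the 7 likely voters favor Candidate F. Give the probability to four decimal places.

X is binomial with n = 7 and p = 0.10.
P(X ≤ 0) = C(7,0)·0.10^0·0.90^7.
= 0.478297 = 0.4783.

P = 0.4783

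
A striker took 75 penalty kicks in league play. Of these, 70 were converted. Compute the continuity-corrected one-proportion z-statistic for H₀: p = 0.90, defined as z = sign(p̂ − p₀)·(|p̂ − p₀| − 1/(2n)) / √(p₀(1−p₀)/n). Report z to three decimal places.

The sample proportion is 70/75 = 0.93333. p̂ − p₀ = 0.033333.
1/(2n) = 0.006667.
Corrected numerator: |0.033333| − 0.006667 = 0.026666.
Under H₀, SE = √(p₀(1−p₀)/n) = √(0.90·0.10/75) = √0.001200000 = 0.034641.
z = +0.026666/0.034641 = 0.770.

z = 0.770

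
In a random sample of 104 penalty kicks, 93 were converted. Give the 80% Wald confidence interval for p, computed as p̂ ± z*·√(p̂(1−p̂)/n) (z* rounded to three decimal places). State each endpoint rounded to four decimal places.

Sample proportion p̂ = 93/104 = 0.89423.
SE = √(p̂(1−p̂)/n) = √(0.094582/104) = 0.030157.
z* = 1.282 at the 80% level.
Margin = 1.282·0.030157 = 0.03866.
So the interval runs from 0.8556 to 0.9329.

(0.8556, 0.9329)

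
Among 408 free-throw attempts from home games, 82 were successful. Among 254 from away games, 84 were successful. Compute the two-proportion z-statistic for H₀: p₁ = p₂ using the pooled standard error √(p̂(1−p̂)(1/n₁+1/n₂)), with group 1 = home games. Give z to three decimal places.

z = -3.745

Sample proportions: p̂₁ = 82/408 = 0.20098 and p̂₂ = 84/254 = 0.33071.
Pooling: p̂ = 166/662 = 0.25076.
Pooled SE = √[0.1878771·0.00638799] ≈ 0.034643.
z = (p̂₁ − p̂₂)/SE = (0.20098 − 0.33071)/0.034643 = -0.12973/0.034643 = -3.745.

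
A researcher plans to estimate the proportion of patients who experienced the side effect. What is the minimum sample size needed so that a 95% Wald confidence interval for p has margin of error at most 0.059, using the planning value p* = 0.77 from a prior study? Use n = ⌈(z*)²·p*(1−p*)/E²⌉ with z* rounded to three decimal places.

n = 196

For 95% confidence, z* = 1.960.
p*(1−p*) = 0.77·0.23 = 0.1771.
(z*)²·p*(1−p*)/E² = 3.841600·0.1771/0.003481 = 195.446.
⌈195.446⌉ = 196.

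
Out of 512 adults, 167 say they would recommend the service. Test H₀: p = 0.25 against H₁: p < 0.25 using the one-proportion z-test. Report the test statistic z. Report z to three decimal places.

Sample proportion p̂ = 167/512 = 0.32617.
Null standard error: √(0.25·0.75/512) = √0.000366211 = 0.019137.
z = (p̂ − p₀)/SE = (0.32617 − 0.25)/0.019137 = 3.980.

z = 3.980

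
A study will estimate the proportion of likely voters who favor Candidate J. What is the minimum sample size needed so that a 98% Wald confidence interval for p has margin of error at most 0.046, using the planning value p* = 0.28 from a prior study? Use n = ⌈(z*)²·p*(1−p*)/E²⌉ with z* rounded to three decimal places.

For 98% confidence, z* = 2.326.
p*(1−p*) = 0.2016.
(z*)²·p*(1−p*)/E² = 5.410276·0.2016/0.002116 = 515.459.
⌈515.459⌉ = 516.

n = 516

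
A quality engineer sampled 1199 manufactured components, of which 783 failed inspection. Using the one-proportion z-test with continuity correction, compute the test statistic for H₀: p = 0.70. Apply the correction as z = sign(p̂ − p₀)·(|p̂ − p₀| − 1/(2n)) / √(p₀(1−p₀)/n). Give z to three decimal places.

z = -3.517

With x = 783 successes in n = 1199, p̂ = 0.65304. p̂ − p₀ = -0.046956.
Continuity correction 1/(2n) = 1/2398 = 0.000417.
Corrected numerator: |-0.046956| − 0.000417 = 0.046539.
SE₀ = √(0.70·0.30/1199) = 0.013234.
z = −0.046539/0.013234 = -3.517.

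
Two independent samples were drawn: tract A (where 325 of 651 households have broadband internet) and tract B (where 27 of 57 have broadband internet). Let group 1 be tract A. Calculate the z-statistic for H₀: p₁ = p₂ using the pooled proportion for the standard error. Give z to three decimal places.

Sample proportions: p̂₁ = 325/651 = 0.49923 and p̂₂ = 27/57 = 0.47368.
Pooling: p̂ = 352/708 = 0.49718.
Pooled SE = √[0.2499920·0.01907996] ≈ 0.069064.
z = 0.02555/0.069064 = 0.370.

z = 0.370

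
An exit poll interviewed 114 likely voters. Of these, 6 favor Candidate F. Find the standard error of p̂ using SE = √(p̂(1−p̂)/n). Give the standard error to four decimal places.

Sample proportion p̂ = 6/114 = 0.05263.
p̂(1−p̂) = 0.049860.
SE = √(0.049860/114) = 0.0209.

SE = 0.0209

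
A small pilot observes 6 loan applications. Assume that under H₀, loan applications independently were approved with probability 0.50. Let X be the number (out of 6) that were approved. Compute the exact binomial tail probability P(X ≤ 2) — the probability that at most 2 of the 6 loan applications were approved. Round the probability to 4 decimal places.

X is binomial with n = 6 and p = 0.50.
P(X ≤ 2) = C(6,0)·0.50^0·0.50^6 + C(6,1)·0.50^1·0.50^5 + C(6,2)·0.50^2·0.50^4.
= 0.015625 + 0.093750 + 0.234375 = 0.3438.

P = 0.3438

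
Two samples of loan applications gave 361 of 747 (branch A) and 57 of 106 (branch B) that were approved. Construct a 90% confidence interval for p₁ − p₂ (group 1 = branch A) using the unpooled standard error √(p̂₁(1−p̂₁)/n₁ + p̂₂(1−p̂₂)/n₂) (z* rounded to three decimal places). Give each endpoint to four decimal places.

(-0.1396, 0.0307)

p̂₁ = 361/747 = 0.48327, p̂₂ = 57/106 = 0.53774; p̂₁ − p̂₂ = -0.05447.
SE = √(0.000334297 + 0.002345057) = √0.002679354 = 0.051762.
For 90% confidence, z* = 1.645. Margin of error = 0.08515.
CI: -0.05447 ± 0.08515 = (-0.1396, 0.0307).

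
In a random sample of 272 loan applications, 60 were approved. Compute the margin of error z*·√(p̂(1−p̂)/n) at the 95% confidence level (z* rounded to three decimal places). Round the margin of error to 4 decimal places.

ME = 0.0493

p̂ = 60/272 = 0.22059.
SE = √(p̂(1−p̂)/n) = √(0.171929/272) = 0.025141.
The 95% critical value is z* = 1.960.
Margin of error = z*·SE = 1.960 × 0.025141 = 0.0493.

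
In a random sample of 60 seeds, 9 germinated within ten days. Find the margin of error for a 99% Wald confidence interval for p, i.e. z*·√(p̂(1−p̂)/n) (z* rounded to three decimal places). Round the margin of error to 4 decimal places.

ME = 0.1187

With x = 9 successes in n = 60, p̂ = 0.15000.
SE = √(p̂(1−p̂)/n) = √(0.127500/60) = 0.046098.
The 99% critical value is z* = 2.576.
Margin of error = z*·SE = 2.576 × 0.046098 = 0.1187.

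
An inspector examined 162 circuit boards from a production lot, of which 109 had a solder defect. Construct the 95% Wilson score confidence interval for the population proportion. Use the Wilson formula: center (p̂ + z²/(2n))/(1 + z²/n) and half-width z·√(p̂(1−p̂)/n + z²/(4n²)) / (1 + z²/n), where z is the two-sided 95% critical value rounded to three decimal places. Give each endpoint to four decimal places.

Here p̂ = 109/162 = 0.67284 and z = 1.960 (z² = 3.841600).
Denominator 1 + z²/n = 1 + 3.841600/162 = 1.023714.
Center = (0.67284 + 0.011857)/1.023714 = 0.66884.
Radicand: p̂(1−p̂)/n + z²/(4n²) = 0.001358806 + 0.000036595 = 0.001395401.
Half-width = 1.960·√0.001395401/1.023714 = 0.07152.
So the interval runs from 0.5973 to 0.7404.

(0.5973, 0.7404)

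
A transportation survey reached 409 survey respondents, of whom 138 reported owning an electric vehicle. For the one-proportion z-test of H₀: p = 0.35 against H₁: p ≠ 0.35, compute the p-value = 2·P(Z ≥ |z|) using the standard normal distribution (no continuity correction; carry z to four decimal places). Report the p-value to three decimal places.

Sample proportion p̂ = 138/409 = 0.33741.
Null standard error: √(0.35·0.65/409) = √0.000556235 = 0.023585.
Test statistic (full precision, shown to 4 dp): z = (138/409 − 0.35)/SE₀ ≈ -0.5339.
From the standard normal, 2·P(Z ≥ |z|) = 0.593.

p-value = 0.593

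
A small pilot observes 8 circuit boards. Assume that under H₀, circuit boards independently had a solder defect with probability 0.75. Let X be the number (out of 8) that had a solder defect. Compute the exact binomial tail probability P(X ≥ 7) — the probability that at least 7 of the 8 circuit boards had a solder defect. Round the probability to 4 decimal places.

X is binomial with n = 8 and p = 0.75.
P(X ≥ 7) = C(8,7)·0.75^7·0.25^1 + C(8,8)·0.75^8·0.25^0.
= 0.266968 + 0.100113 = 0.3671.

P = 0.3671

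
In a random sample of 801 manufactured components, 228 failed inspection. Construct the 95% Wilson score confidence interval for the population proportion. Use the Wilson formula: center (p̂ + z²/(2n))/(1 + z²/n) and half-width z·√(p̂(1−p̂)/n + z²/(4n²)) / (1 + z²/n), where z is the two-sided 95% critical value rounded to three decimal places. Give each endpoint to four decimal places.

(0.2545, 0.3169)

p̂ = 228/801 = 0.28464; z = 1.960, so z² = 3.841600.
Denominator 1 + z²/n = 1 + 3.841600/801 = 1.004796.
Adjusted center: (0.28464 + z²/(2n))/1.004796 = 0.28567.
Radicand: p̂(1−p̂)/n + z²/(4n²) = 0.000254210 + 0.000001497 = 0.000255707.
Half-width = 1.960·√0.000255707/1.004796 = 0.03119.
CI: 0.28567 ± 0.03119 = (0.2545, 0.3169).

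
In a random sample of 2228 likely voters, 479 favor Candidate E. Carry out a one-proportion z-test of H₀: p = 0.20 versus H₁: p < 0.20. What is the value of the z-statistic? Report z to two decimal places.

z = 1.77

With x = 479 successes in n = 2228, p̂ = 0.21499.
Null standard error: √(0.20·0.80/2228) = √0.000071813 = 0.008474.
z = (p̂ − p₀)/SE = (0.21499 − 0.20)/0.008474 = 1.77.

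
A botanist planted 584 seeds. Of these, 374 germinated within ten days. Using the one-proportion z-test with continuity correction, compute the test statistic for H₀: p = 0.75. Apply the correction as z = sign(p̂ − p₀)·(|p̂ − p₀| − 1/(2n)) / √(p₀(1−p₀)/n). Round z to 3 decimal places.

z = -6.068

The sample proportion is 374/584 = 0.64041. p̂ − p₀ = -0.109589.
1/(2n) = 0.000856.
Corrected numerator: |-0.109589| − 0.000856 = 0.108733.
SE₀ = √(0.75·0.25/584) = 0.017918.
z = −0.108733/0.017918 = -6.068.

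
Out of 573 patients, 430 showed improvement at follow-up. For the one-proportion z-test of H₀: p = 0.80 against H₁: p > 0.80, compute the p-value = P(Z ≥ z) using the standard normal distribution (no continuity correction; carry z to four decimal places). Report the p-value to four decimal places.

Sample proportion p̂ = 430/573 = 0.75044.
Null standard error: √(0.80·0.20/573) = √0.000279232 = 0.016710.
Test statistic (full precision, shown to 4 dp): z = (430/573 − 0.80)/SE₀ ≈ -2.9661.
p-value = P(Z ≥ z) with z = -2.9661 → 0.9985.

p-value = 0.9985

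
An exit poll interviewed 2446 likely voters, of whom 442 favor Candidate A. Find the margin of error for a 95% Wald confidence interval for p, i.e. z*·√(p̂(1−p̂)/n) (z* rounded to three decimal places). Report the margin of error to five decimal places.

ME = 0.01525

With x = 442 successes in n = 2446, p̂ = 0.18070.
Standard error of p̂: √(0.148050/2446) = √0.000060527 = 0.007780.
z* = 1.960 at the 95% level.
Margin of error = z*·SE = 1.960 × 0.007780 = 0.01525.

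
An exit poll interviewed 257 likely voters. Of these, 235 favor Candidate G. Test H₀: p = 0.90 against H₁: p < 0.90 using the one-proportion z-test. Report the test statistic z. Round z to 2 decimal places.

z = 0.77

p̂ = 235/257 = 0.91440.
SE₀ = √(0.90·0.10/257) = 0.018713.
z = (0.91440 − 0.90)/0.018713 = 0.01440/0.018713 = 0.77.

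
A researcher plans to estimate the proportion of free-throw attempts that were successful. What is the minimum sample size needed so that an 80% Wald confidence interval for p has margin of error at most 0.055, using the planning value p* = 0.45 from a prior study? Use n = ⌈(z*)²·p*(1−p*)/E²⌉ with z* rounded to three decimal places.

z* = 1.282 at the 80% level.
p*(1−p*) = 0.45·0.55 = 0.2475.
(z*)²·p*(1−p*)/E² = 1.643524·0.2475/0.003025 = 134.470.
Rounding up, n = 135.

n = 135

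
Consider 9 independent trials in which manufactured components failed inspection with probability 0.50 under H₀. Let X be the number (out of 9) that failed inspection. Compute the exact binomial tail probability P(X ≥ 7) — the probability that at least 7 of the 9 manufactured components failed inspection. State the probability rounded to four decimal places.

X is binomial with n = 9 and p = 0.50.
P(X ≥ 7) = C(9,7)·0.50^7·0.50^2 + C(9,8)·0.50^8·0.50^1 + C(9,9)·0.50^9·0.50^0.
= 0.070312 + 0.017578 + 0.001953 = 0.0898.

P = 0.0898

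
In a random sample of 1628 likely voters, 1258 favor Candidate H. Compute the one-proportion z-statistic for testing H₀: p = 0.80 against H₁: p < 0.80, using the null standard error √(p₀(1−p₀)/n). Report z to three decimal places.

z = -2.751

p̂ = 1258/1628 = 0.77273.
Null standard error: √(0.80·0.20/1628) = √0.000098280 = 0.009914.
z = (0.77273 − 0.80)/0.009914 = -0.02727/0.009914 = -2.751.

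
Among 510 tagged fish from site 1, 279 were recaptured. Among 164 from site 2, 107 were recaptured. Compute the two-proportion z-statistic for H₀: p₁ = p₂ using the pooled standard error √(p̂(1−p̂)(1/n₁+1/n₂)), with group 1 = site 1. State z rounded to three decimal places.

z = -2.373

p̂₁ = 279/510 = 0.54706, p̂₂ = 107/164 = 0.65244.
Pooling: p̂ = 386/674 = 0.57270.
Pooled SE = √[0.2447147·0.00805835] ≈ 0.044407.
z = (p̂₁ − p̂₂)/SE = (0.54706 − 0.65244)/0.044407 = -0.10538/0.044407 = -2.373.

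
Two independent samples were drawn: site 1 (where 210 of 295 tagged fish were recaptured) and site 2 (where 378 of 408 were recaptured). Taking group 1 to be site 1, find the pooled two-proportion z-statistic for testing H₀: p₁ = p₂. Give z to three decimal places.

z = -7.591

p̂₁ = 210/295 = 0.71186, p̂₂ = 378/408 = 0.92647.
Pooling: p̂ = 588/703 = 0.83642.
SE = √[p̂(1−p̂)(1/n₁+1/n₂)] = √[0.83642·0.16358·(1/295+1/408)] ≈ 0.028270.
z = (p̂₁ − p̂₂)/SE = (0.71186 − 0.92647)/0.028270 = -0.21461/0.028270 = -7.591.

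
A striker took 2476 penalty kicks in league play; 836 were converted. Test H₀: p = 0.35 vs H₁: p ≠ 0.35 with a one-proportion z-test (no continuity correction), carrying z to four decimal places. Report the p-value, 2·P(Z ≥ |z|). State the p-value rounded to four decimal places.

p̂ = 836/2476 = 0.33764.
SE₀ = √(0.35·0.65/2476) = 0.009586.
Test statistic (full precision, shown to 4 dp): z = (836/2476 − 0.35)/SE₀ ≈ -1.2893.
p-value = 2·P(Z ≥ |z|) with z = -1.2893 → 0.1973.

p-value = 0.1973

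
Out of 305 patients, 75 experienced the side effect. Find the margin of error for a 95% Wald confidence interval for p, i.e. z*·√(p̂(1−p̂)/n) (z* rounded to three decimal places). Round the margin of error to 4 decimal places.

ME = 0.0483

The sample proportion is 75/305 = 0.24590.
Standard error of p̂: √(0.185434/305) = √0.000607980 = 0.024657.
z* = 1.960 at the 95% level.
Margin of error = z*·SE = 1.960 × 0.024657 = 0.0483.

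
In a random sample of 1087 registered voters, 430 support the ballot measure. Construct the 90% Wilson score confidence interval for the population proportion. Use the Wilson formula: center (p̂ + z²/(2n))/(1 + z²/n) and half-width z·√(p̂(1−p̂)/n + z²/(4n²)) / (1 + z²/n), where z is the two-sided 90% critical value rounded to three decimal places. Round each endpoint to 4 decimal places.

Here p̂ = 430/1087 = 0.39558 and z = 1.645 (z² = 2.706025).
Denominator 1 + z²/n = 1 + 2.706025/1087 = 1.002489.
Adjusted center: (0.39558 + z²/(2n))/1.002489 = 0.39584.
Radicand: p̂(1−p̂)/n + z²/(4n²) = 0.000219961 + 0.000000573 = 0.000220534.
Half-width = z·√(radicand)/denom = 1.645·0.014850/1.002489 = 0.02437.
So the interval runs from 0.3715 to 0.4202.

(0.3715, 0.4202)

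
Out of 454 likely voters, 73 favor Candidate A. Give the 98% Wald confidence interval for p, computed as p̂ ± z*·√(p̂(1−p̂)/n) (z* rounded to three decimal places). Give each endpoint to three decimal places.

With x = 73 successes in n = 454, p̂ = 0.16079.
Standard error of p̂: √(0.134939/454) = √0.000297222 = 0.017240.
For 98% confidence, z* = 2.326.
Margin = 2.326·0.017240 = 0.04010.
CI: 0.16079 ± 0.04010 = (0.121, 0.201).

(0.121, 0.201)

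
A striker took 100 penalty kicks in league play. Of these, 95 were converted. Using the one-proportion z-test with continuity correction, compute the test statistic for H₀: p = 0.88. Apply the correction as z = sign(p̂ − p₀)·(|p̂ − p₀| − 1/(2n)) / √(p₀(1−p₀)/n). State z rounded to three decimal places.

z = 2.000

p̂ = 95/100 = 0.95000. p̂ − p₀ = 0.070000.
1/(2n) = 0.005000.
Corrected numerator: |0.070000| − 0.005000 = 0.065000.
SE₀ = √(0.88·0.12/100) = 0.032496.
z = +0.065000/0.032496 = 2.000.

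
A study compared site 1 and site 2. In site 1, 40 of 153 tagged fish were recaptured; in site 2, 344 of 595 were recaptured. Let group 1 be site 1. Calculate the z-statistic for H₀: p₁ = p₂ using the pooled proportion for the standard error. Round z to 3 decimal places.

Sample proportions: p̂₁ = 40/153 = 0.26144 and p̂₂ = 344/595 = 0.57815.
Pooled p̂ = (40+344)/(153+595) = 384/748 = 0.51337.
SE = √[p̂(1−p̂)(1/n₁+1/n₂)] = √[0.51337·0.48663·(1/153+1/595)] ≈ 0.045307.
z = (p̂₁ − p̂₂)/SE = (0.26144 − 0.57815)/0.045307 = -0.31671/0.045307 = -6.990.

z = -6.990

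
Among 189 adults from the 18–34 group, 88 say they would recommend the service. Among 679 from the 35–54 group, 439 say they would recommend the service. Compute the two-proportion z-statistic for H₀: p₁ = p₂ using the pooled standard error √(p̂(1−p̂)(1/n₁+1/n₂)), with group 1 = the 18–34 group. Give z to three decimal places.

z = -4.505

Sample proportions: p̂₁ = 88/189 = 0.46561 and p̂₂ = 439/679 = 0.64654.
Pooled p̂ = (88+439)/(189+679) = 527/868 = 0.60714.
Pooled SE = √[0.2385204·0.00676376] ≈ 0.040166.
z = -0.18093/0.040166 = -4.505.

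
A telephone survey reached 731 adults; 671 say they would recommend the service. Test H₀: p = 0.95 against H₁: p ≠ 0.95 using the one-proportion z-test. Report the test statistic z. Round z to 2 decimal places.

z = -3.98

The sample proportion is 671/731 = 0.91792.
Under H₀, SE = √(p₀(1−p₀)/n) = √(0.95·0.05/731) = √0.000064979 = 0.008061.
z = (0.91792 − 0.95)/0.008061 = -0.03208/0.008061 = -3.98.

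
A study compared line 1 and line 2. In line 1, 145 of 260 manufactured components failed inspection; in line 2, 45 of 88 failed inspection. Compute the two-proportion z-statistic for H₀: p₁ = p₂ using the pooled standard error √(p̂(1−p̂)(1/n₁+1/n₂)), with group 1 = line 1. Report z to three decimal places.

z = 0.755

Sample proportions: p̂₁ = 145/260 = 0.55769 and p̂₂ = 45/88 = 0.51136.
Pooled p̂ = (145+45)/(260+88) = 190/348 = 0.54598.
Pooled SE = √[0.2478861·0.01520979] ≈ 0.061403.
z = (p̂₁ − p̂₂)/SE = (0.55769 − 0.51136)/0.061403 = 0.04633/0.061403 = 0.755.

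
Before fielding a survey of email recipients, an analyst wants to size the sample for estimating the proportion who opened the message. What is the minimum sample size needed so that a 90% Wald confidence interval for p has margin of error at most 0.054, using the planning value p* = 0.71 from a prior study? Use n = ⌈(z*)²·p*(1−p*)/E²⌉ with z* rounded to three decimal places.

n = 192

z* = 1.645 at the 90% level.
p*(1−p*) = 0.71·0.29 = 0.2059.
(z*)²·p*(1−p*)/E² = 2.706025·0.2059/0.002916 = 191.074.
Rounding up, n = 192.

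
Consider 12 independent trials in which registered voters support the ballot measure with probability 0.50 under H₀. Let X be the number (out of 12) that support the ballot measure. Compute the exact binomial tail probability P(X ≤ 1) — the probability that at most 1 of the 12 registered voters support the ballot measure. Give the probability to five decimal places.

P = 0.00317

X is binomial with n = 12 and p = 0.50.
P(X ≤ 1) = C(12,0)·0.50^0·0.50^12 + C(12,1)·0.50^1·0.50^11.
= 0.000244 + 0.002930 = 0.00317.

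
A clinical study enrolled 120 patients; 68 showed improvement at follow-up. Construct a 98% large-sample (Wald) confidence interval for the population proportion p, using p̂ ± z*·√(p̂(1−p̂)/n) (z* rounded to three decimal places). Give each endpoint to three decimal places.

(0.461, 0.672)

Sample proportion p̂ = 68/120 = 0.56667.
SE = √(p̂(1−p̂)/n) = √(0.245556/120) = 0.045236.
z* = 2.326 at the 98% level.
Margin of error: 2.326 × 0.045236 = 0.10522.
So the interval runs from 0.461 to 0.672.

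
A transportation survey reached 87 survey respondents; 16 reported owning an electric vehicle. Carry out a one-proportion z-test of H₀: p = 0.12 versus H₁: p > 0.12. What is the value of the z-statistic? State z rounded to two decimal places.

The sample proportion is 16/87 = 0.18391.
Under H₀, SE = √(p₀(1−p₀)/n) = √(0.12·0.88/87) = √0.001213793 = 0.034840.
Test statistic: z = 0.06391/0.034840 = 1.83.

z = 1.83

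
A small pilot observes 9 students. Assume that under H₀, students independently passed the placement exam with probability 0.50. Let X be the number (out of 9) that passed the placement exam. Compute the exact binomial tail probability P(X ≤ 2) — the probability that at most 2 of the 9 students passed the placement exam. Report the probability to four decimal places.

X is binomial with n = 9 and p = 0.50.
P(X ≤ 2) = C(9,0)·0.50^0·0.50^9 + C(9,1)·0.50^1·0.50^8 + C(9,2)·0.50^2·0.50^7.
= 0.001953 + 0.017578 + 0.070312 = 0.0898.

P = 0.0898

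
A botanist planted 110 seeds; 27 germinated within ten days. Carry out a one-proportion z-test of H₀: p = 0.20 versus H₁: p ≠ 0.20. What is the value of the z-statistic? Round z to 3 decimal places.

z = 1.192

The sample proportion is 27/110 = 0.24545.
Under H₀, SE = √(p₀(1−p₀)/n) = √(0.20·0.80/110) = √0.001454545 = 0.038139.
z = (0.24545 − 0.20)/0.038139 = 0.04545/0.038139 = 1.192.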